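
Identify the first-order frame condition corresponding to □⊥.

□⊥ is valid iff no world has any successor (otherwise □⊥ fails at any world with one).

Emptiness of R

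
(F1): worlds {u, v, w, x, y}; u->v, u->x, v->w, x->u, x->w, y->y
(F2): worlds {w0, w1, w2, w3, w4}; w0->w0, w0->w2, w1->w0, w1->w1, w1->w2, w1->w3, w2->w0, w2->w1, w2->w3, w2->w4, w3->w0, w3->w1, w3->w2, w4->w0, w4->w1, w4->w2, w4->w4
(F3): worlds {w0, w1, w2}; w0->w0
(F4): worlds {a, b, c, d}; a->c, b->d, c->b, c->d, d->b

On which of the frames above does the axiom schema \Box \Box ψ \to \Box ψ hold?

The schema corresponds to density: \forall x \forall y (Rxy \to \exists z (Rxz \wedge Rzy)).
(F1): fails — Ruv but no z with Ruz and Rzv.
(F2): condition met.
(F3): condition met.
(F4): fails — Rdb but no z with Rdz and Rzb.
Valid on: (F2), (F3).

(F2), (F3)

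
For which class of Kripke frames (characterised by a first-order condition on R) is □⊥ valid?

□⊥ is valid iff no world has any successor (otherwise □⊥ fails at any world with one).

emptiness of R: ∀x ∀y ¬Rxy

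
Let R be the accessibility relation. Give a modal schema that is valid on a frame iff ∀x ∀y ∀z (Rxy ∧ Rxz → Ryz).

This is the Euclidean property; the standard corresponding axiom is 5: ◇s → □◇s.
Suppose ◇s→□◇s is valid. Take Rxy, Rxz and set V(s)={y}. Then ◇s at x, so □◇s at x, so ◇s at z, so some w with Rzw has s; w=y, i.e. Rzy. By symmetry of the argument, Ryz.

◇s → □◇s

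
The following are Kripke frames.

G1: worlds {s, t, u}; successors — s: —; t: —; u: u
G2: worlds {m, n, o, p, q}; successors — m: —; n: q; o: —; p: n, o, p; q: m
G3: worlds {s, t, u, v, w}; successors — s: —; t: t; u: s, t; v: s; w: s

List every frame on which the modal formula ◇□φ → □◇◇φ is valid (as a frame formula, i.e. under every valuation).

G1

The schema corresponds to a generalized confluence (Geach) condition: ∀x ∀y ∀z ((xRy ∧ xRz) → ∃w (yRw ∧ zR²w)).
G1: condition met.
G2: fails — nRq, nRq but no w with qRw and qR²w.
G3: fails — uRs, uRs but no w* with sRw* and sR²w*.
Valid on: G1.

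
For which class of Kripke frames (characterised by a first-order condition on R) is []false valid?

This is the Ver axiom.
It corresponds to emptiness of R: forall x forall y ~Rxy.

Emptiness of R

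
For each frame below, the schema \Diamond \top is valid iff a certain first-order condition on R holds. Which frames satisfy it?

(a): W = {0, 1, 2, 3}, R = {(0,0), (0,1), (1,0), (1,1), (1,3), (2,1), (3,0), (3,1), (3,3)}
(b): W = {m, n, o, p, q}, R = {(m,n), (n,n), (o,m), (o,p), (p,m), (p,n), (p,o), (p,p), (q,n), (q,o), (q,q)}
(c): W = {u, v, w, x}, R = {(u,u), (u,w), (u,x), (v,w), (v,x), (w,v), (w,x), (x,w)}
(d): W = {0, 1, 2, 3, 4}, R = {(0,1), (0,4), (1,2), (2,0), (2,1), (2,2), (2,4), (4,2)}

Frame correspondent (Sahlqvist): \forall x \exists y Rxy — i.e. seriality.
(a): satisfies the condition.
(b): satisfies the condition.
(c): satisfies the condition.
(d): fails — world 3 has no successor.

(a), (b), (c)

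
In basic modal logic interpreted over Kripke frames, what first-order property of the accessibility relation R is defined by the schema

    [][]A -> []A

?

Suppose □□A→□A is valid. Take Rxy and set V(A)={w : xR²w}. Then □□A at x, so □A at x, so A at y, i.e. ∃z(Rxz∧Rzy).
Conversely, on a frame with density the schema holds at every world under every valuation.
Frame condition: forall x forall y (Rxy -> exists z (Rxz & Rzy)).

density: forall x forall y (Rxy -> exists z (Rxz & Rzy))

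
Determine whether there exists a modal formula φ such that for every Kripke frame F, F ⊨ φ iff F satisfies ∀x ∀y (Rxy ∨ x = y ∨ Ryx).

If a class were modally definable it would be closed under disjoint unions (Goldblatt–Thomason).
Take 2 disjoint single-world reflexive frames: each is trivially connected, but their disjoint union has 2 worlds with no edge between distinct components, so it is not connected.
So no modal formula (or set of formulas) defines exactly the connected frames.

No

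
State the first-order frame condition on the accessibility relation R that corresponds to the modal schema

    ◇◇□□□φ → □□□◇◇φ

This is a Sahlqvist (Geach-type) schema ◇^2□^3φ → □^3◇^2φ.
First-order correspondent: ∀x ∀y ∀z ((xR²y ∧ xR³z) → ∃w (yR³w ∧ zR²w)).

∀x ∀y ∀z ((xR²y ∧ xR³z) → ∃w (yR³w ∧ zR²w))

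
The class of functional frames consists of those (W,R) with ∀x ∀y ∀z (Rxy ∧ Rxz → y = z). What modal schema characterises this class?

◇s → □s

A defining formula is ◇s → □s (the CD axiom).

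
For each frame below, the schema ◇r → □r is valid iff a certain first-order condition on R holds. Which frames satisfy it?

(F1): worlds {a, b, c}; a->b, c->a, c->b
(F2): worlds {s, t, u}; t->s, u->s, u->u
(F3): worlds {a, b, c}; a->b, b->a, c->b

(F3)

Frame correspondent (Sahlqvist): ∀x ∀y ∀z (Rxy ∧ Rxz → y = z) — i.e. partial functionality.
(F1): fails — c sees both a and b.
(F2): fails — u sees both s and u.
(F3): condition met.
Valid on: (F3).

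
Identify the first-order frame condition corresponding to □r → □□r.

transitivity

Suppose □r→□□r is valid. Take Rxy, Ryz and set V(r)={w : Rxw}. Then □r at x, so □□r at x, so □r at y, so r at z, i.e. Rxz.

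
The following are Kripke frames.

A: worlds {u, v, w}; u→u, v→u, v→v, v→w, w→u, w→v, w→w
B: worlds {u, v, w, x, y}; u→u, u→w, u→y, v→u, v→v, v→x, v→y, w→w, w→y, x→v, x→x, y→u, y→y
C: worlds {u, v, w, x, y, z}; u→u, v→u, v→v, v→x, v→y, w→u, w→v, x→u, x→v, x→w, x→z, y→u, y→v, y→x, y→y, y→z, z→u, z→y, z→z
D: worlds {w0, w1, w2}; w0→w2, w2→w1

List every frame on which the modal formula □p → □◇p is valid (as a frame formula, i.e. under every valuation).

A, B, C

The schema corresponds to a generalized confluence (Geach) condition: ∀x ∀z (xRz → ∃w (xRw ∧ zRw)).
A: holds.
B: holds.
C: holds.
D: fails — w0Rw2 but no w with w0Rw and w2Rw.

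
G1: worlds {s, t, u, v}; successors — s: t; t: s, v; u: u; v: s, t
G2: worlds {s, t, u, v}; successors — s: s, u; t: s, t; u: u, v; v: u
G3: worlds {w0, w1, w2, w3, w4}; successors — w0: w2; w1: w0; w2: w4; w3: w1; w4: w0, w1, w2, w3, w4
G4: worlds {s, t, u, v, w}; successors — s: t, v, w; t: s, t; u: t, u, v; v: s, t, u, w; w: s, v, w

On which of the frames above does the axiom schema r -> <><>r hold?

The schema corresponds to a generalized confluence (Geach) condition: forall x exists w (x = w & x R^2 w).
G1: satisfies the condition.
G2: satisfies the condition.
G3: fails — at w0 but no w with w0=w and w0R²w.
G4: satisfies the condition.

G1, G2, G4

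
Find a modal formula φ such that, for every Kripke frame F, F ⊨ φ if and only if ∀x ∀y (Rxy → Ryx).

s → □◇s

A defining formula is s → □◇s (the B axiom).
Suppose s→□◇s is valid. Take Rxy and set V(s)={x}. Then s at x, so □◇s at x, so ◇s at y, so some z with Ryz has s; z=x, i.e. Ryx.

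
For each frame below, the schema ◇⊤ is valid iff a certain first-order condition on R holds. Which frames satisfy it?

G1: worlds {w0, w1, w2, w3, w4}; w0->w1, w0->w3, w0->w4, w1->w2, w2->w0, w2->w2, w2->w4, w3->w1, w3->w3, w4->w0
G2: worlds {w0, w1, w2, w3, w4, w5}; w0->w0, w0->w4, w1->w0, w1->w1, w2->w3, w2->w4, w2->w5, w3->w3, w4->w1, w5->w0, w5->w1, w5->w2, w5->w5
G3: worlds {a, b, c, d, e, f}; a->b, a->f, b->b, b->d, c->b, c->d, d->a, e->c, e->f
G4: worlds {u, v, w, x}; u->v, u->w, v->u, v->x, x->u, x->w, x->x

Frame correspondent (Sahlqvist): ∀x ∃y Rxy — i.e. seriality.
G1: condition met.
G2: condition met.
G3: fails — world f has no successor.
G4: fails — world w has no successor.
Valid on: G1, G2.

G1, G2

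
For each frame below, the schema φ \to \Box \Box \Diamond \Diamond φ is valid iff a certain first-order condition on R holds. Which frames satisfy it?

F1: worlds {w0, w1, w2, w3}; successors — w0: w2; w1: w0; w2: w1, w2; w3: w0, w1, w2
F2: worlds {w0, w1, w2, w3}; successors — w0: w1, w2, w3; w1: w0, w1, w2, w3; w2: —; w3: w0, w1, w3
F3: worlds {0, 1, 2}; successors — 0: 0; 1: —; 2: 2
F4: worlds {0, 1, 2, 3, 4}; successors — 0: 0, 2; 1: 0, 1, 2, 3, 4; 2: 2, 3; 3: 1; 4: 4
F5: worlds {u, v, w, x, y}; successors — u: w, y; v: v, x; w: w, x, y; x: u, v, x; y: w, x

Frame correspondent (Sahlqvist): \forall x \forall z (x R^2 z \to \exists w (x = w \wedge z R^2 w)) — i.e. a generalized confluence (Geach) condition.
F1: fails — w0R²w1 but no w with w0=w and w1R²w.
F2: fails — w0R²w2 but no w with w0=w and w2R²w.
F3: satisfies the condition.
F4: fails — 0R²2 but no w with 0=w and 2R²w.
F5: fails — vR²u but no t with v=t and uR²t.
Valid on: F3.

F3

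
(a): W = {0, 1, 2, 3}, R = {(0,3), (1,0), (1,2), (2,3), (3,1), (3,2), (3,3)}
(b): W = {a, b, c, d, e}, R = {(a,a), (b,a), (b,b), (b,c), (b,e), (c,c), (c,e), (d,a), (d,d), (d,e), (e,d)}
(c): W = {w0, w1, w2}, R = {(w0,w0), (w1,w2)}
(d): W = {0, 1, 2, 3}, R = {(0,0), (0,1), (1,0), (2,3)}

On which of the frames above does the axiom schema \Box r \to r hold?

none

This is the axiom for reflexivity; its first-order frame correspondent is \forall x Rxx.
(a): fails — world 0 does not see itself.
(b): fails — world e does not see itself.
(c): fails — world w1 does not see itself.
(d): fails — world 1 does not see itself.
Valid on no frame.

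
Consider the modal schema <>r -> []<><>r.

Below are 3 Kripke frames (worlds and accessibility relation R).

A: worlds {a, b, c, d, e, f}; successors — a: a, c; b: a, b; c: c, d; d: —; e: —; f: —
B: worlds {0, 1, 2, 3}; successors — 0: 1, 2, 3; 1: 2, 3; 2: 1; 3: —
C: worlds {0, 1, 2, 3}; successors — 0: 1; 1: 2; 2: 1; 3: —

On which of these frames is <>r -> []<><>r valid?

Frame correspondent (Sahlqvist): forall x forall y forall z ((xRy & xRz) -> exists w (y = w & z R^2 w)) — i.e. a generalized confluence (Geach) condition.
A: fails — aRa, aRc but no w with a=w and cR²w.
B: fails — 0R1, 0R2 but no w with 1=w and 2R²w.
C: ✓.
Valid on: C.

C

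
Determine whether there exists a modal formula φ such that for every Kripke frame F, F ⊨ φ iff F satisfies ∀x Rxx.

Yes, by □q → q

Yes: it is reflexivity, defined by the T schema □q → q.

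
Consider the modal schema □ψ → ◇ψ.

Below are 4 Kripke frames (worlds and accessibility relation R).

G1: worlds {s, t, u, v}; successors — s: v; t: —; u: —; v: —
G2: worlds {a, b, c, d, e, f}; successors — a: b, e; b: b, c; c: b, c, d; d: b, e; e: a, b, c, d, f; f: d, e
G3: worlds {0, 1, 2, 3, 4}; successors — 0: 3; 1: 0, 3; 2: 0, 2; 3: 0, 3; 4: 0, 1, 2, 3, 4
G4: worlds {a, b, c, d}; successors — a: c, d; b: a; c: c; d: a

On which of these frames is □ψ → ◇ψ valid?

G2, G3, G4

Frame correspondent (Sahlqvist): ∀x ∃y Rxy — i.e. seriality.
G1: fails — world t has no successor.
G2: ✓.
G3: ✓.
G4: ✓.
Valid on: G2, G3, G4.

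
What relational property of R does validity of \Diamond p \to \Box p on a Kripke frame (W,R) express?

partial functionality: \forall x \forall y \forall z (Rxy \wedge Rxz \to y = z)

Suppose ◇p→□p is valid. Take Rxy, Rxz and set V(p)={y}. Then ◇p at x, so □p at x, so p at z, i.e. z=y.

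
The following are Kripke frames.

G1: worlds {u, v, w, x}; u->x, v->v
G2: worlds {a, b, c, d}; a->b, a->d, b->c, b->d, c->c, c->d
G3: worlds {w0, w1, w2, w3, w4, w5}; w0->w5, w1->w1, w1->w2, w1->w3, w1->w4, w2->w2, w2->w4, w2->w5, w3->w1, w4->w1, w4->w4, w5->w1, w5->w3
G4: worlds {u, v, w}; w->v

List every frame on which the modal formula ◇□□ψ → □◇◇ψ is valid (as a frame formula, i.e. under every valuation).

G3

The schema corresponds to a generalized confluence (Geach) condition: ∀x ∀y ∀z ((xRy ∧ xRz) → ∃w (yR²w ∧ zR²w)).
G1: fails — uRx, uRx but no t with xR²t and xR²t.
G2: fails — aRb, aRd but no w with bR²w and dR²w.
G3: ✓.
G4: fails — wRv, wRv but no t with vR²t and vR²t.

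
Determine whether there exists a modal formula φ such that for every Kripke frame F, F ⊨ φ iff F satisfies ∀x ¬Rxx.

Any modally definable frame class is closed under surjective bounded morphisms.
The 3-cycle (worlds s,t,u with s→t→u→s) is irreflexive, and the map sending every world to a single reflexive point • is a surjective bounded morphism (forth: every edge maps to (•,•); back: every world has a successor). So any modal formula valid on the 3-cycle is also valid on the reflexive point, which is not irreflexive.
So the class is not modally definable.

Not definable by any modal formula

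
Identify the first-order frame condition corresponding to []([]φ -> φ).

Suppose □(□φ→φ) is valid. Take Rxy and set V(φ)={w : Ryw}. Then at y, □φ holds; since □(□φ→φ) at x, □φ→φ at y, so φ at y, i.e. Ryy.

shift-reflexivity: forall x forall y (Rxy -> Ryy)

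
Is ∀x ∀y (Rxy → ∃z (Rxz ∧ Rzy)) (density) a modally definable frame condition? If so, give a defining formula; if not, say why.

Definable; □□q → □q defines it

The condition is density. A defining modal formula is □□q → □q.
Suppose □□q→□q is valid. Take Rxy and set V(q)={w : xR²w}. Then □□q at x, so □q at x, so q at y, i.e. ∃z(Rxz∧Rzy).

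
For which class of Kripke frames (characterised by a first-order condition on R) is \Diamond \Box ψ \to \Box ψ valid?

the Euclidean property

This is a form of the 5 axiom.
It corresponds to the Euclidean property: \forall x \forall y \forall z (Rxy \wedge Rxz \to Ryz).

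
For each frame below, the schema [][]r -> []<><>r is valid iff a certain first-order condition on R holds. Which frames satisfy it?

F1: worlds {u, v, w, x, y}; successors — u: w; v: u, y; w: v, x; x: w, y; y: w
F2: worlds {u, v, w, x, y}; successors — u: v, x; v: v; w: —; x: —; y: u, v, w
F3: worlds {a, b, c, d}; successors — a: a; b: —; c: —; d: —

F3

This is the axiom for a generalized confluence (Geach) condition; its first-order frame correspondent is forall x forall z (xRz -> exists w (x R^2 w & z R^2 w)).
F1: fails — uRw but no t with uR²t and wR²t.
F2: fails — uRx but no t with uR²t and xR²t.
F3: holds.
Valid on: F3.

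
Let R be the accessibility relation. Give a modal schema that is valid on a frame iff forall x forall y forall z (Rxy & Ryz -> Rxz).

This is transitivity; the standard corresponding axiom is 4: □p → □□p.

□p → □□p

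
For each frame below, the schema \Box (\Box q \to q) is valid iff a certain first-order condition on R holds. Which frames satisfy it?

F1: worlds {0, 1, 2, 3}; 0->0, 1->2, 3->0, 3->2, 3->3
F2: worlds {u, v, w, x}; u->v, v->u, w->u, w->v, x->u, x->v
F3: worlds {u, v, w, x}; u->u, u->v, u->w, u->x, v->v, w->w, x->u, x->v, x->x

F3

This is the axiom for shift-reflexivity; its first-order frame correspondent is \forall x \forall y (Rxy \to Ryy).
F1: fails — R32 but not R22.
F2: fails — Ruv but not Rvv.
F3: satisfies the condition.
Valid on: F3.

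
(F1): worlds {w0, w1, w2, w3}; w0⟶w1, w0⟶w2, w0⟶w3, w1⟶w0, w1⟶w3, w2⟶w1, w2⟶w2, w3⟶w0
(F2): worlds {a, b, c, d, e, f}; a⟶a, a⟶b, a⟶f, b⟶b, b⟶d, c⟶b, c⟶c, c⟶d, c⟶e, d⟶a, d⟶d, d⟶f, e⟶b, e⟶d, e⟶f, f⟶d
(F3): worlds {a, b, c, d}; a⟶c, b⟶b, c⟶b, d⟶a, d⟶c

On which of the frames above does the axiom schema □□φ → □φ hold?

(F2)

The schema corresponds to density: ∀x ∀y (Rxy → ∃z (Rxz ∧ Rzy)).
(F1): fails — Rw3w0 but no z with Rw3z and Rzw0.
(F2): condition met.
(F3): fails — Rac but no z with Raz and Rzc.
Valid on: (F2).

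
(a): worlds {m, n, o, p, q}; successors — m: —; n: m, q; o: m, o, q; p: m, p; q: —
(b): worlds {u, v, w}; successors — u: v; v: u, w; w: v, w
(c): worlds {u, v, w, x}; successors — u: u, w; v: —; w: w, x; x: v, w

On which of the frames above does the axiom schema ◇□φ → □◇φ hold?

(b)

Frame correspondent (Sahlqvist): ∀x ∀y ∀z (Rxy ∧ Rxz → ∃w (Ryw ∧ Rzw)) — i.e. convergence.
(a): fails — Rnq and Rnq but q and q have no common successor.
(b): holds.
(c): fails — Rxw and Rxv but w and v have no common successor.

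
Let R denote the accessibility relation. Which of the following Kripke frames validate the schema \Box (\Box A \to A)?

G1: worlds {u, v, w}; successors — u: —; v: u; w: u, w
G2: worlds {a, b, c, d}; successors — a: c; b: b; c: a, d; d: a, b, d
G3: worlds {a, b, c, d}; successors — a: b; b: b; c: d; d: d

G3

The schema corresponds to shift-reflexivity: \forall x \forall y (Rxy \to Ryy).
G1: fails — Rvu but not Ruu.
G2: fails — Rac but not Rcc.
G3: holds.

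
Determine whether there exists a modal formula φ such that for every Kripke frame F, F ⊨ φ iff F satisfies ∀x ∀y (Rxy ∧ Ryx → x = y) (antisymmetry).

No

Any modally definable frame class is closed under surjective bounded morphisms.
The 8-cycle (worlds 0,1,2,3,4,5,6,7 with 0→1→2→3→4→5→6→7→0) is antisymmetric. Sending even-indexed worlds to • and odd-indexed worlds to ∘ is a surjective bounded morphism onto the two-world frame with •↔∘, which is not antisymmetric.
So the class is not modally definable.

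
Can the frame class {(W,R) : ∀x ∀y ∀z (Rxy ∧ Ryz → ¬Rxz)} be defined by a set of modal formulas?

No

Modal frame validity is preserved under surjective bounded morphisms.
The 7-cycle (worlds 0,1,2,3,4,5,6 with 0→1→2→3→4→5→6→0) is intransitive. Mapping every world to a single reflexive point • is a surjective bounded morphism; the reflexive point is not intransitive (R••∧R•• but R••).
So no modal formula (or set of formulas) defines exactly the intransitive frames.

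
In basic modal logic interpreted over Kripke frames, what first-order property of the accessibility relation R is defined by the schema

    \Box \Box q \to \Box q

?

Suppose □□q→□q is valid. Take Rxy and set V(q)={w : xR²w}. Then □□q at x, so □q at x, so q at y, i.e. ∃z(Rxz∧Rzy).
Conversely, any frame satisfying \forall x \forall y (Rxy \to \exists z (Rxz \wedge Rzy)) validates the schema.
Frame condition: \forall x \forall y (Rxy \to \exists z (Rxz \wedge Rzy)).

Density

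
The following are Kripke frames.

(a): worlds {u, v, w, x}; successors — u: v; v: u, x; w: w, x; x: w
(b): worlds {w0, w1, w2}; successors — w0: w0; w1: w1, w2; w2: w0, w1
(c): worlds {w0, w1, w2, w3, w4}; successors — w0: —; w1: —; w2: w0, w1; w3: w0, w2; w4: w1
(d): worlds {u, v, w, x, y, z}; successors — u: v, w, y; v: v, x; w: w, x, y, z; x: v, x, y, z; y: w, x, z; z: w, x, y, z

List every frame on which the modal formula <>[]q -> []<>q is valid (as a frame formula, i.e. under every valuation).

Frame correspondent (Sahlqvist): forall x forall y forall z (Rxy & Rxz -> exists w (Ryw & Rzw)) — i.e. convergence.
(a): fails — Rvu and Rvx but u and x have no common successor.
(b): fails — Rw2w1 and Rw2w0 but w1 and w0 have no common successor.
(c): fails — Rw2w1 and Rw2w1 but w1 and w1 have no common successor.
(d): condition met.

(d)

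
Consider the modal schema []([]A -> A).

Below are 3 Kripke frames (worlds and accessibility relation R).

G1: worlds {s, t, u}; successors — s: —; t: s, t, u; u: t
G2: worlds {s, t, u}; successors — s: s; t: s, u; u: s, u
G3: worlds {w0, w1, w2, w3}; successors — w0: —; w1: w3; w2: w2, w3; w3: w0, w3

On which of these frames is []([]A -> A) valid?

This is the axiom for shift-reflexivity; its first-order frame correspondent is forall x forall y (Rxy -> Ryy).
G1: fails — Rtu but not Ruu.
G2: satisfies the condition.
G3: fails — Rw3w0 but not Rw0w0.
Valid on: G2.

G2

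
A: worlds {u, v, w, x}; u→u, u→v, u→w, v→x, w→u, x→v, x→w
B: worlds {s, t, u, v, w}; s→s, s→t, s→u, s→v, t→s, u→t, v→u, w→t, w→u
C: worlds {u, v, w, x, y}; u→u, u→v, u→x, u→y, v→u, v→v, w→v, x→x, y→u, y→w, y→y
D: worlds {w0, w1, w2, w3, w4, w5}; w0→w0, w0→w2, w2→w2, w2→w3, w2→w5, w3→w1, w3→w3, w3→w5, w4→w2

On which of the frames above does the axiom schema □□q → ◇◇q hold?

Frame correspondent (Sahlqvist): ∀x ∃w (xR²w ∧ xR²w) — i.e. a generalized confluence (Geach) condition.
A: holds.
B: holds.
C: holds.
D: fails — at w1 but no w with w1R²w and w1R²w.
Valid on: A, B, C.

A, B, C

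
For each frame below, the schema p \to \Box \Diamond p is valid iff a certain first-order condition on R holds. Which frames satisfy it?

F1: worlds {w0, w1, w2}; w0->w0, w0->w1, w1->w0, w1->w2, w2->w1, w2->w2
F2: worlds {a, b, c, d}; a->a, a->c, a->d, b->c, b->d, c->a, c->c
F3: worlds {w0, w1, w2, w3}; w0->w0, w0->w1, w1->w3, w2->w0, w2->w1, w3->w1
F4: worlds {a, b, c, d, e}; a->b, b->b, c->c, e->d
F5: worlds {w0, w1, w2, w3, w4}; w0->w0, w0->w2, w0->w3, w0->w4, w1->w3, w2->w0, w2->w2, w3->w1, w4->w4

This is the axiom for symmetry; its first-order frame correspondent is \forall x \forall y (Rxy \to Ryx).
F1: ✓.
F2: fails — Rbc but not Rcb.
F3: fails — Rw0w1 but not Rw1w0.
F4: fails — Rab but not Rba.
F5: fails — Rw0w4 but not Rw4w0.
Valid on: F1.

F1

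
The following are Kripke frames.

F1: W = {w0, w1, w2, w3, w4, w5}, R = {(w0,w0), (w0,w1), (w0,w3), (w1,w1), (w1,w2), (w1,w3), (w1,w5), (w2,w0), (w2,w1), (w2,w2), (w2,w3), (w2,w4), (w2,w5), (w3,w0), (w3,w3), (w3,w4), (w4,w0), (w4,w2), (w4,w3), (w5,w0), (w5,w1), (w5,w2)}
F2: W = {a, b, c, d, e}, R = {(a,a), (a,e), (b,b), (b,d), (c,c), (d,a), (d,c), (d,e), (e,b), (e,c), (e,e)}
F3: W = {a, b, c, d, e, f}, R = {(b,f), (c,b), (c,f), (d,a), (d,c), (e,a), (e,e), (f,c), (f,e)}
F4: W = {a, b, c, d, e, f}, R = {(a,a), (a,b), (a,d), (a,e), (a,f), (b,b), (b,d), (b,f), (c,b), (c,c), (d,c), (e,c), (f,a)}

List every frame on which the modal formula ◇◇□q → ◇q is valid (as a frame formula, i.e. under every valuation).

This is the axiom for a generalized confluence (Geach) condition; its first-order frame correspondent is ∀x ∀y (xR²y → ∃w (yRw ∧ xRw)).
F1: condition met.
F2: fails — aR²b but no w with bRw and aRw.
F3: fails — bR²e but no w with eRw and bRw.
F4: fails — aR²d but no w with dRw and aRw.
Valid on: F1.

F1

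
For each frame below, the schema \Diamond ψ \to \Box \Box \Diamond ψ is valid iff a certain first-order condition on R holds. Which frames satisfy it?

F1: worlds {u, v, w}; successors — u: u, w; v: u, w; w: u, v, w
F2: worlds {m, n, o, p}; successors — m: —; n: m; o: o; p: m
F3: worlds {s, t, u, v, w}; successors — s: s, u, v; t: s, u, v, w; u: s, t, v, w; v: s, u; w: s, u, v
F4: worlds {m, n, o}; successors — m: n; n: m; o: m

The schema corresponds to a generalized confluence (Geach) condition: \forall x \forall y \forall z ((xRy \wedge x R^2 z) \to \exists w (y = w \wedge zRw)).
F1: fails — wRv, wR²u but no t with v=t and uRt.
F2: condition met.
F3: fails — sRu, sR²u but no w* with u=w* and uRw*.
F4: condition met.

F2, F4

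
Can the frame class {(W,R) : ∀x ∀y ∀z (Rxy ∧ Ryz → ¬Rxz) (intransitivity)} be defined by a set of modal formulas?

Any modally definable frame class is closed under surjective bounded morphisms.
The 7-cycle (worlds w0,w1,w2,w3,w4,w5,w6 with w0→w1→w2→w3→w4→w5→w6→w0) is intransitive. Mapping every world to a single reflexive point • is a surjective bounded morphism; the reflexive point is not intransitive (R••∧R•• but R••).
Hence intransitivity is not modally definable.

No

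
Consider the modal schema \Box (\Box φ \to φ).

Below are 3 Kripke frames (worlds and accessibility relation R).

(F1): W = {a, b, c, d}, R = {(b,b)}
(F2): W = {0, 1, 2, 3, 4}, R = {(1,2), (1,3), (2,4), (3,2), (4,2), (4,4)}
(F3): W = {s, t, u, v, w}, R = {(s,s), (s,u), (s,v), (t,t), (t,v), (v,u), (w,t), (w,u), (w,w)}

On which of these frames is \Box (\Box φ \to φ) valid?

(F1)

This is the axiom for shift-reflexivity; its first-order frame correspondent is \forall x \forall y (Rxy \to Ryy).
(F1): ✓.
(F2): fails — R32 but not R22.
(F3): fails — Rtv but not Rvv.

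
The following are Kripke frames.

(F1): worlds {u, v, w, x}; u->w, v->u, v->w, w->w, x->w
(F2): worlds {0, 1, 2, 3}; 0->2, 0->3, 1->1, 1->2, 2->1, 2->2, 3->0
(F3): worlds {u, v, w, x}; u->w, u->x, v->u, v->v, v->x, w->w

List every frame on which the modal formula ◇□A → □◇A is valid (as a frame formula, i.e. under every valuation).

Frame correspondent (Sahlqvist): ∀x ∀y ∀z (Rxy ∧ Rxz → ∃w (Ryw ∧ Rzw)) — i.e. convergence.
(F1): satisfies the condition.
(F2): fails — R02 and R03 but 2 and 3 have no common successor.
(F3): fails — Ruw and Rux but w and x have no common successor.
Valid on: (F1).

(F1)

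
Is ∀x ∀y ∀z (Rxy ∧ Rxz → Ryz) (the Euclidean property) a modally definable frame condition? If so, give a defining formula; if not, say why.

Yes, by ◇p → □◇p

Yes: it is the Euclidean property, defined by the 5 schema ◇p → □◇p.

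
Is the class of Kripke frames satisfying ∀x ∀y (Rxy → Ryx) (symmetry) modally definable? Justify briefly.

Yes: it is symmetry, defined by the B schema r → □◇r.

Yes, by r → □◇r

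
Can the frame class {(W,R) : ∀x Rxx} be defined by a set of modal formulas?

Yes: it is reflexivity, defined by the T schema □r → r.
Suppose □r→r is valid. At any x set V(r)={w : Rxw}. Then □r holds at x, so r holds at x, i.e. Rxx.

Definable; □r → r defines it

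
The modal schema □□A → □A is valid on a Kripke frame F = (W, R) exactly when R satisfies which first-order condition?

This schema is the C4 axiom.
It corresponds to density: ∀x ∀y (Rxy → ∃z (Rxz ∧ Rzy)).

density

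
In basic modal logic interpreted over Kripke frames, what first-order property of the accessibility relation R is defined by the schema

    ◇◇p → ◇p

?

This is frame-equivalent to □p → □□p (substitute ¬p for p and contrapose).
Suppose □p→□□p is valid. Take Rxy, Ryz and set V(p)={w : Rxw}. Then □p at x, so □□p at x, so □p at y, so p at z, i.e. Rxz.

transitivity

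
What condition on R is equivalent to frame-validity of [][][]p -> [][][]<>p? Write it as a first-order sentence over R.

This is a Sahlqvist (Geach-type) schema ◇^0□^3p → □^3◇^1p.
Minimal-valuation argument: fix x; take any y with xR^0y and any z with xR^3z. Set V(p) to the set of worlds R-reachable from y in exactly 3 steps. Then □^3p holds at y, so the antecedent holds at x; validity forces ◇^1p at z, giving a w with zR^1w and yR^3w.
First-order correspondent: forall x forall z (x R^3 z -> exists w (x R^3 w & zRw)).

forall x forall z (x R^3 z -> exists w (x R^3 w & zRw))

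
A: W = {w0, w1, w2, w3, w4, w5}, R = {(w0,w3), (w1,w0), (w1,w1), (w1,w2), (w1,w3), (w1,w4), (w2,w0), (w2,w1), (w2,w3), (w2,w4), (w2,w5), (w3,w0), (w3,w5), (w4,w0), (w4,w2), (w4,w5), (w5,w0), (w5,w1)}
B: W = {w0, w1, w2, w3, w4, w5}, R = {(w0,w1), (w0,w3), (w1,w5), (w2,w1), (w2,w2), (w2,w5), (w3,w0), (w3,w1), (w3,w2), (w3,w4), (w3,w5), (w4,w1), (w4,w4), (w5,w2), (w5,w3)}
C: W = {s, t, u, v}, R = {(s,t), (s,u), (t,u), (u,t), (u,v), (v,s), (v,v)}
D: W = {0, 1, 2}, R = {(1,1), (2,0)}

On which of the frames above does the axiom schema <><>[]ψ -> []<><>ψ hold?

The schema corresponds to a generalized confluence (Geach) condition: forall x forall y forall z ((x R^2 y & xRz) -> exists w (yRw & z R^2 w)).
A: fails — w1R²w0, w1Rw0 but no w with w0Rw and w0R²w.
B: fails — w0R²w1, w0Rw1 but no w with w1Rw and w1R²w.
C: fails — sR²t, sRt but no w with tRw and tR²w.
D: ✓.

D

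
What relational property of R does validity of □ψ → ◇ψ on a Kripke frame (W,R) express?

Suppose □ψ→◇ψ is valid. At any x set V(ψ)=W. Then □ψ at x, so ◇ψ at x, so x has a successor.
Conversely, any frame satisfying ∀x ∃y Rxy validates the schema.
So the correspondent is seriality.

seriality: ∀x ∃y Rxy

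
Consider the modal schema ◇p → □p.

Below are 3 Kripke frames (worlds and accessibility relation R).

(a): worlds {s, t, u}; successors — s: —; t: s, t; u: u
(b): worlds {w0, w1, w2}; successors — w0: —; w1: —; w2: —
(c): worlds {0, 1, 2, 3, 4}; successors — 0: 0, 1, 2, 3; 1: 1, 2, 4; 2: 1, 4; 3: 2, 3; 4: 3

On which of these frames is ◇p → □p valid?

The schema corresponds to partial functionality: ∀x ∀y ∀z (Rxy ∧ Rxz → y = z).
(a): fails — t sees both s and t.
(b): condition met.
(c): fails — 0 sees both 0 and 1.
Valid on: (b).

(b)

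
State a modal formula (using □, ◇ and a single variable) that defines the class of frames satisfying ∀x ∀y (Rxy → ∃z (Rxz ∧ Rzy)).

This is density; the standard corresponding axiom is C4: □□ψ → □ψ.

□□ψ → □ψ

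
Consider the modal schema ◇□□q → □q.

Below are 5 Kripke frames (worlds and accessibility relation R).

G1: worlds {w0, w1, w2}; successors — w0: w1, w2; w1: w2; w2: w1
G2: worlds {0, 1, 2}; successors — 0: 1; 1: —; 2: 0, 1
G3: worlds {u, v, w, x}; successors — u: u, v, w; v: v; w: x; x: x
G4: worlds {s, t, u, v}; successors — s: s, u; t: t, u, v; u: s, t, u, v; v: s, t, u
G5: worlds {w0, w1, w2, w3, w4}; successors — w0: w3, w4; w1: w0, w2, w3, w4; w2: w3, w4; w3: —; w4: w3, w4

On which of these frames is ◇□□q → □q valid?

This is the axiom for a generalized confluence (Geach) condition; its first-order frame correspondent is ∀x ∀y ∀z ((xRy ∧ xRz) → ∃w (yR²w ∧ z = w)).
G1: fails — w0Rw1, w0Rw2 but no w with w1R²w and w2=w.
G2: fails — 0R1, 0R1 but no w with 1R²w and 1=w.
G3: fails — uRv, uRu but no t with vR²t and u=t.
G4: holds.
G5: fails — w0Rw3, w0Rw3 but no w with w3R²w and w3=w.

G4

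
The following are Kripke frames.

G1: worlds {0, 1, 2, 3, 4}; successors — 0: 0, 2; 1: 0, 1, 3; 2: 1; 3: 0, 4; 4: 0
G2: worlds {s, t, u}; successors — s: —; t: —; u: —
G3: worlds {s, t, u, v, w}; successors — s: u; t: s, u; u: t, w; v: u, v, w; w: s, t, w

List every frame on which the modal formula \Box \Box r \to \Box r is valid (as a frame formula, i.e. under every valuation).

G2

This is the axiom for density; its first-order frame correspondent is \forall x \forall y (Rxy \to \exists z (Rxz \wedge Rzy)).
G1: fails — R34 but no z with R3z and Rz4.
G2: condition met.
G3: fails — Rts but no z with Rtz and Rzs.
Valid on: G2.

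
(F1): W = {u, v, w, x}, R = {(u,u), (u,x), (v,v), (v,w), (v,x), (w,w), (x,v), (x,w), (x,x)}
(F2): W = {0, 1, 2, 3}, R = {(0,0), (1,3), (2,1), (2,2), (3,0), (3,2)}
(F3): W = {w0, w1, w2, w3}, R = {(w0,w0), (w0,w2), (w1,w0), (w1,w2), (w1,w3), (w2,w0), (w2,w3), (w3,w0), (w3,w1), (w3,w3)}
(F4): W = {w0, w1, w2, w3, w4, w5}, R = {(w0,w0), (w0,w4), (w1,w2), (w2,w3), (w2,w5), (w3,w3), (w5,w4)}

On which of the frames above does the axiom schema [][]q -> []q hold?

This is the axiom for density; its first-order frame correspondent is forall x forall y (Rxy -> exists z (Rxz & Rzy)).
(F1): holds.
(F2): fails — R13 but no z with R1z and Rz3.
(F3): holds.
(F4): fails — Rw1w2 but no z with Rw1z and Rzw2.
Valid on: (F1), (F3).

(F1), (F3)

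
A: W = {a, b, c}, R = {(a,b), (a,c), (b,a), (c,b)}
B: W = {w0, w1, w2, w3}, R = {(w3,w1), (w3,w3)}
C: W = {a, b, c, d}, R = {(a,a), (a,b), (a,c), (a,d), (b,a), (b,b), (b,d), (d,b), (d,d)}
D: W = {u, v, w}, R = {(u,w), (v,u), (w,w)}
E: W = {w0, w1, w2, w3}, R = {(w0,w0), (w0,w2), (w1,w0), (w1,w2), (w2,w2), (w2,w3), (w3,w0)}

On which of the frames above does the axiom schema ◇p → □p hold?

Frame correspondent (Sahlqvist): ∀x ∀y ∀z (Rxy ∧ Rxz → y = z) — i.e. partial functionality.
A: fails — a sees both b and c.
B: fails — w3 sees both w1 and w3.
C: fails — a sees both a and b.
D: satisfies the condition.
E: fails — w0 sees both w0 and w2.
Valid on: D.

D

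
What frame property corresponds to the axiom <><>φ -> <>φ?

transitivity: forall x forall y forall z (Rxy & Ryz -> Rxz)

This is frame-equivalent to □φ → □□φ (substitute ¬φ for φ and contrapose).
Suppose □φ→□□φ is valid. Take Rxy, Ryz and set V(φ)={w : Rxw}. Then □φ at x, so □□φ at x, so □φ at y, so φ at z, i.e. Rxz.
Conversely, any frame satisfying forall x forall y forall z (Rxy & Ryz -> Rxz) validates the schema.
So the correspondent is transitivity.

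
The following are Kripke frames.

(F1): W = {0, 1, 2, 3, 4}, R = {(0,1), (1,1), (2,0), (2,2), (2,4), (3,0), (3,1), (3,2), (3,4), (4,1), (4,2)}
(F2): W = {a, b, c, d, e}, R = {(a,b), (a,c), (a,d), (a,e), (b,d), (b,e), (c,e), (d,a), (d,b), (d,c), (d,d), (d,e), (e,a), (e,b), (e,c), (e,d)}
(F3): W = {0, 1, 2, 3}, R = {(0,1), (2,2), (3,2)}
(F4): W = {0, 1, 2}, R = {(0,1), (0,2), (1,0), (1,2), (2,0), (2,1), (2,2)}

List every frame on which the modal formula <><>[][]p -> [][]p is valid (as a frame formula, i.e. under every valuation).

(F3), (F4)

The schema corresponds to a generalized confluence (Geach) condition: forall x forall y forall z ((x R^2 y & x R^2 z) -> exists w (y R^2 w & z = w)).
(F1): fails — 2R²0, 2R²0 but no w with 0R²w and 0=w.
(F2): fails — aR²c, aR²e but no w with cR²w and e=w.
(F3): satisfies the condition.
(F4): satisfies the condition.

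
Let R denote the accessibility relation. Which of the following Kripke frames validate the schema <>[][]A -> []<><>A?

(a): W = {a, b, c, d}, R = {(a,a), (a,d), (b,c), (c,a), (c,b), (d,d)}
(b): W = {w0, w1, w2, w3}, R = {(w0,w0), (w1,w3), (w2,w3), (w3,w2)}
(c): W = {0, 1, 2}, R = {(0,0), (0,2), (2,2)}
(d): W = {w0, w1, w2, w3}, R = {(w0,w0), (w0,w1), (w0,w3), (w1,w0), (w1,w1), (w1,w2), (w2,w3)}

The schema corresponds to a generalized confluence (Geach) condition: forall x forall y forall z ((xRy & xRz) -> exists w (y R^2 w & z R^2 w)).
(a): satisfies the condition.
(b): satisfies the condition.
(c): satisfies the condition.
(d): fails — w0Rw0, w0Rw3 but no w with w0R²w and w3R²w.

(a), (b), (c)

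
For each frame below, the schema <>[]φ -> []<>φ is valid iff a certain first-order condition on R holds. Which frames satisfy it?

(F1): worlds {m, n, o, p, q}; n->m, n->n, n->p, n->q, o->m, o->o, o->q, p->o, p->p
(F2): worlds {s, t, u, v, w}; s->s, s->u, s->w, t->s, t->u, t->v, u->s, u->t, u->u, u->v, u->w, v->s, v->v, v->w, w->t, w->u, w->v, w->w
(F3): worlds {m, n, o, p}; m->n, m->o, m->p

(F2)

The schema corresponds to convergence: forall x forall y forall z (Rxy & Rxz -> exists w (Ryw & Rzw)).
(F1): fails — Rnn and Rnq but n and q have no common successor.
(F2): holds.
(F3): fails — Rmo and Rmo but o and o have no common successor.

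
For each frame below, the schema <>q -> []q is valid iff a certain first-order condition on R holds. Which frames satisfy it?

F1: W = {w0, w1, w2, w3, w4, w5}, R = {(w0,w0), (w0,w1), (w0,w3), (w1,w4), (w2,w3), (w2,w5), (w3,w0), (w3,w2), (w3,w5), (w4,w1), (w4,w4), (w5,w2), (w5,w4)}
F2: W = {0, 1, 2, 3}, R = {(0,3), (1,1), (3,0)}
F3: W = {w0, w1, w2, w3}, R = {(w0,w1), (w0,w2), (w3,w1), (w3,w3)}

This is the axiom for partial functionality; its first-order frame correspondent is forall x forall y forall z (Rxy & Rxz -> y = z).
F1: fails — w0 sees both w0 and w1.
F2: ✓.
F3: fails — w0 sees both w1 and w2.
Valid on: F2.

F2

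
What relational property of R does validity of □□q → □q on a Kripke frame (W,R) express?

Suppose □□q→□q is valid. Take Rxy and set V(q)={w : xR²w}. Then □□q at x, so □q at x, so q at y, i.e. ∃z(Rxz∧Rzy).

density: ∀x ∀y (Rxy → ∃z (Rxz ∧ Rzy))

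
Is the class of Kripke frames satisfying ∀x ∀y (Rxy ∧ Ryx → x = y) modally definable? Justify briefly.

Modal frame validity is preserved under surjective bounded morphisms.
The 4-cycle (worlds 0,1,2,3 with 0→1→2→3→0) is antisymmetric. Sending even-indexed worlds to • and odd-indexed worlds to ∘ is a surjective bounded morphism onto the two-world frame with •↔∘, which is not antisymmetric.
Hence antisymmetry is not modally definable.

No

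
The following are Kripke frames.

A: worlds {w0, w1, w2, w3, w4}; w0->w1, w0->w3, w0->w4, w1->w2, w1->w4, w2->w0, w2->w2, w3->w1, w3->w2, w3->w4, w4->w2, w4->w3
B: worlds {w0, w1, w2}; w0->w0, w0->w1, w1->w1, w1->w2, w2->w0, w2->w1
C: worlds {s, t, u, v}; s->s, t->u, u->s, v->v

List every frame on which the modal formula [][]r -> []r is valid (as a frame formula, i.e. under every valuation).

Frame correspondent (Sahlqvist): forall x forall y (Rxy -> exists z (Rxz & Rzy)) — i.e. density.
A: fails — Rw3w1 but no z with Rw3z and Rzw1.
B: condition met.
C: fails — Rtu but no z with Rtz and Rzu.

B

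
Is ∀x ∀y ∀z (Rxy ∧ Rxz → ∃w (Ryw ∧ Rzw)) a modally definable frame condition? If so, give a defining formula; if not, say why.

Definable; ◇□p → □◇p defines it

This is a Sahlqvist condition; the .2 axiom ◇□p → □◇p defines it.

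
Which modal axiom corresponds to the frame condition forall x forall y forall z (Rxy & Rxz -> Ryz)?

◇s → □◇s

A defining formula is ◇s → □◇s (the 5 axiom).
Suppose ◇s→□◇s is valid. Take Rxy, Rxz and set V(s)={y}. Then ◇s at x, so □◇s at x, so ◇s at z, so some w with Rzw has s; w=y, i.e. Rzy. By symmetry of the argument, Ryz.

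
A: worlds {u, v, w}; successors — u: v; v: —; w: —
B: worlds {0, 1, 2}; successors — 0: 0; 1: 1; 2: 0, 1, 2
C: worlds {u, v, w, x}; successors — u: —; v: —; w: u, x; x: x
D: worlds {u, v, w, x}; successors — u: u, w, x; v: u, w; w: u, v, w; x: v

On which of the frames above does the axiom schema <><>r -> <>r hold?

This is the axiom for transitivity; its first-order frame correspondent is forall x forall y forall z (Rxy & Ryz -> Rxz).
A: condition met.
B: condition met.
C: condition met.
D: fails — Ruw and Rwv but not Ruv.
Valid on: A, B, C.

A, B, C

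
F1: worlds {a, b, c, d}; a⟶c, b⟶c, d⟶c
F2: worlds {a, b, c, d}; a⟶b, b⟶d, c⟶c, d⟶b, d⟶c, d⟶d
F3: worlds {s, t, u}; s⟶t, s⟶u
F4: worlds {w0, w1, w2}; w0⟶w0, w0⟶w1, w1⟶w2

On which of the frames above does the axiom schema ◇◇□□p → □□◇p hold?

F1, F3

The schema corresponds to a generalized confluence (Geach) condition: ∀x ∀y ∀z ((xR²y ∧ xR²z) → ∃w (yR²w ∧ zRw)).
F1: ✓.
F2: fails — bR²c, bR²b but no w with cR²w and bRw.
F3: ✓.
F4: fails — w0R²w0, w0R²w2 but no w with w0R²w and w2Rw.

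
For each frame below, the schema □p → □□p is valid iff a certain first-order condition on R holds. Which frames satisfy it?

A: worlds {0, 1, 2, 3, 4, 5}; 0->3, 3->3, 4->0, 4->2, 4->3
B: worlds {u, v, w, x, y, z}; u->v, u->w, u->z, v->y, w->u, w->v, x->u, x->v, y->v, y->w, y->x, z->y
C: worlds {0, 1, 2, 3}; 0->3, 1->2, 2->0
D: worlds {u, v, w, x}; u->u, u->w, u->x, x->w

A, D

This is the axiom for transitivity; its first-order frame correspondent is ∀x ∀y ∀z (Rxy ∧ Ryz → Rxz).
A: condition met.
B: fails — Ruv and Rvy but not Ruy.
C: fails — R12 and R20 but not R10.
D: condition met.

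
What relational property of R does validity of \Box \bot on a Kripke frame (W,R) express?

Emptiness of R

□⊥ is valid iff no world has any successor (otherwise □⊥ fails at any world with one).
The converse is a direct semantic check.
Frame condition: \forall x \forall y \neg Rxy.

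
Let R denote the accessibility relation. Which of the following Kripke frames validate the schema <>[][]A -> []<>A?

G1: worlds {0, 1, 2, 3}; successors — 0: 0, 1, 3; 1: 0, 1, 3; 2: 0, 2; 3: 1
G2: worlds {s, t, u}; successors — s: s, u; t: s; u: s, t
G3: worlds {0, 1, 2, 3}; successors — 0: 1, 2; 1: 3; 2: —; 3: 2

This is the axiom for a generalized confluence (Geach) condition; its first-order frame correspondent is forall x forall y forall z ((xRy & xRz) -> exists w (y R^2 w & zRw)).
G1: ✓.
G2: ✓.
G3: fails — 0R1, 0R1 but no w with 1R²w and 1Rw.
Valid on: G1, G2.

G1, G2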